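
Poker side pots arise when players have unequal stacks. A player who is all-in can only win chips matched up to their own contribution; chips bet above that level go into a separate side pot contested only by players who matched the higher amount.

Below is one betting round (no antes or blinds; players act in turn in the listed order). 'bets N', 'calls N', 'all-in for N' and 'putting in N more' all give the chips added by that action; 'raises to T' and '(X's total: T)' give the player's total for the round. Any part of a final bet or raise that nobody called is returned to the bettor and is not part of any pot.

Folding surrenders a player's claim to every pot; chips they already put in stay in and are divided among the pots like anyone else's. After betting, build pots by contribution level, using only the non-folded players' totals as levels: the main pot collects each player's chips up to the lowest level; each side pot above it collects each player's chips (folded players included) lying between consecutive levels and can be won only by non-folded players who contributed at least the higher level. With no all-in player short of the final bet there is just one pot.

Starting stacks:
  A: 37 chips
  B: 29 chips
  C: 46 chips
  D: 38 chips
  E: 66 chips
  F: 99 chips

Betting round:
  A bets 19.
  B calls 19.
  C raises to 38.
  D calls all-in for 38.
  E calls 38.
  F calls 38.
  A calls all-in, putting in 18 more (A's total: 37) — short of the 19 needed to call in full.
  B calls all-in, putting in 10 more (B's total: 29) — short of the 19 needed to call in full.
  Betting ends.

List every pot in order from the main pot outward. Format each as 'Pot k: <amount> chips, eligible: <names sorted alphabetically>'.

Pot 1: 174 chips, eligible: A, B, C, D, E, F
Pot 2: 40 chips, eligible: A, C, D, E, F
Pot 3: 4 chips, eligible: C, D, E, F

Derivation:
Contributions: A=37, B=29, C=38, D=38, E=38, F=38
Pot levels (distinct totals of non-folded players): 29, 37, 38
Layer 1-29: 29 each from A, B, C, D, E, F = 29*6 = 174 chips; eligible A, B, C, D, E, F
Layer 30-37: 8 each from A, C, D, E, F = 8*5 = 40 chips; eligible A, C, D, E, F
Layer 38-38: 1 each from C, D, E, F = 1*4 = 4 chips; eligible C, D, E, F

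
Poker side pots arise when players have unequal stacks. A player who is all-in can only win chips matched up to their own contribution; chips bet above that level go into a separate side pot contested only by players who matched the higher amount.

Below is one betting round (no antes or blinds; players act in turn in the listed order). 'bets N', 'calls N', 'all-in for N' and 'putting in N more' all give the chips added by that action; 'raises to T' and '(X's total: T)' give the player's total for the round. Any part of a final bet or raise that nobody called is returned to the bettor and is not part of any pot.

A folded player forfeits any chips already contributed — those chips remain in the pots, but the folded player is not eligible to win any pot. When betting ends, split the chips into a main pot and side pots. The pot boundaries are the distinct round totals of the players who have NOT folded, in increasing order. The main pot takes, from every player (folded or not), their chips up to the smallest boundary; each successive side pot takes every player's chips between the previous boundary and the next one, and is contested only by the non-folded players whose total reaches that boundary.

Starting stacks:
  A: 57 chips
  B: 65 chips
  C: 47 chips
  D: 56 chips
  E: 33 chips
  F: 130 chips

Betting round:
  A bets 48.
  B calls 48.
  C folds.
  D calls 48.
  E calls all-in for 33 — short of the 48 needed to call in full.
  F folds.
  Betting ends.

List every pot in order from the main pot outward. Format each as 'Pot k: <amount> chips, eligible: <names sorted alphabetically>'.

Contributions: A=48, B=48, D=48, E=33
Folded: C, F
Pot levels (distinct totals of non-folded players): 33, 48
Layer 1-33: 33 each from A, B, D, E = 33*4 = 132 chips; eligible A, B, D, E
Layer 34-48: 15 each from A, B, D = 15*3 = 45 chips; eligible A, B, D

Pot 1: 132 chips, eligible: A, B, D, E
Pot 2: 45 chips, eligible: A, B, D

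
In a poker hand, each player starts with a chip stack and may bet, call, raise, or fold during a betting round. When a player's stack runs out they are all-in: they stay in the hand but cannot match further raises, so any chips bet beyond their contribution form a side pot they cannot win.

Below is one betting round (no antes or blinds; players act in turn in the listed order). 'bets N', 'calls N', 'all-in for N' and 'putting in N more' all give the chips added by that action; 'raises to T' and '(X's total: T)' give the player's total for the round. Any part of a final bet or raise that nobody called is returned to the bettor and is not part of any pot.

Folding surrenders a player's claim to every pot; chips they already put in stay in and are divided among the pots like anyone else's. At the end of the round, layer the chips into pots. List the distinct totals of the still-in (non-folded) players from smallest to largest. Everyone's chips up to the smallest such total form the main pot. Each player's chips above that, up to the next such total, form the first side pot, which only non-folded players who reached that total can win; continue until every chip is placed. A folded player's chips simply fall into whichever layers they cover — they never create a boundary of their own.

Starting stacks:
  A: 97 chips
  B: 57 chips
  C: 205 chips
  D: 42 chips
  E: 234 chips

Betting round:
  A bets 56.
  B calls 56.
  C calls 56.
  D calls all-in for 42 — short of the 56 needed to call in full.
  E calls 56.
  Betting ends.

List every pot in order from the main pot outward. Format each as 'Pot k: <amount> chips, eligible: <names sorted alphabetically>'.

Pot 1: 210 chips, eligible: A, B, C, D, E
Pot 2: 56 chips, eligible: A, B, C, E

Derivation:
Contributions: A=56, B=56, C=56, D=42, E=56
Pot levels (distinct totals of non-folded players): 42, 56
Layer 1-42: 42 each from A, B, C, D, E = 42*5 = 210 chips; eligible A, B, C, D, E
Layer 43-56: 14 each from A, B, C, E = 14*4 = 56 chips; eligible A, B, C, E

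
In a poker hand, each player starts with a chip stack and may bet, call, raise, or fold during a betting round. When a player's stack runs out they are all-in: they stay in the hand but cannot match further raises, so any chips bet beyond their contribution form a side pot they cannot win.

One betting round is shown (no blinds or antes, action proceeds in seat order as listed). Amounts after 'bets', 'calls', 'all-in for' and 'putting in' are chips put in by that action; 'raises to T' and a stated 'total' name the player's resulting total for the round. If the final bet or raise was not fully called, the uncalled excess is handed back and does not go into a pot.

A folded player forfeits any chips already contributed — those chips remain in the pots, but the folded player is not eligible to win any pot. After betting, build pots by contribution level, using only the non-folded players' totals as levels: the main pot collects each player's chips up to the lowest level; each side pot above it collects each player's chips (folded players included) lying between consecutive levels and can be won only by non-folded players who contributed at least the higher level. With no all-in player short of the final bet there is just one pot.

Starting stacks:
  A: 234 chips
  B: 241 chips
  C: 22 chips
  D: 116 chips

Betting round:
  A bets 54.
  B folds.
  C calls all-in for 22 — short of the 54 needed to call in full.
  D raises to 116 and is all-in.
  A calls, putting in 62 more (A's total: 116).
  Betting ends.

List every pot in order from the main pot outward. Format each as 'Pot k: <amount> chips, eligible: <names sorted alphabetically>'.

Contributions: A=116, C=22, D=116
Folded: B
Pot levels (distinct totals of non-folded players): 22, 116
Layer 1-22: 22 each from A, C, D = 22*3 = 66 chips; eligible A, C, D
Layer 23-116: 94 each from A, D = 94*2 = 188 chips; eligible A, D

Pot 1: 66 chips, eligible: A, C, D
Pot 2: 188 chips, eligible: A, D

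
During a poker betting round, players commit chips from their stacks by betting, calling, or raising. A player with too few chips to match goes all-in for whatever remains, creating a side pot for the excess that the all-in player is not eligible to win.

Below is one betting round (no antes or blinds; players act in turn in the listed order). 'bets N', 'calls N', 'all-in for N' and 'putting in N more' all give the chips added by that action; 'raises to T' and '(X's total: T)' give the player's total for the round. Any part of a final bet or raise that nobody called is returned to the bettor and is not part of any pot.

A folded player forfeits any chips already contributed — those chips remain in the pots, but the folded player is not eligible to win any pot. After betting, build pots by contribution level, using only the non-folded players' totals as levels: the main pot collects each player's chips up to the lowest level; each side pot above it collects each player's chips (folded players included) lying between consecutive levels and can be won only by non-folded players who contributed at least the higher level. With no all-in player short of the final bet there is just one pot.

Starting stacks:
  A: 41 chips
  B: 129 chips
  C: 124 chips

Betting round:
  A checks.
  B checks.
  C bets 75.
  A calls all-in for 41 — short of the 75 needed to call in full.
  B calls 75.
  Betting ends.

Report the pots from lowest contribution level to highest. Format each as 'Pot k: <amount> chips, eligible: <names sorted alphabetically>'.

Pot 1: 123 chips, eligible: A, B, C
Pot 2: 68 chips, eligible: B, C

Derivation:
Contributions: A=41, B=75, C=75
Pot levels (distinct totals of non-folded players): 41, 75
Layer 1-41: 41 each from A, B, C = 41*3 = 123 chips; eligible A, B, C
Layer 42-75: 34 each from B, C = 34*2 = 68 chips; eligible B, C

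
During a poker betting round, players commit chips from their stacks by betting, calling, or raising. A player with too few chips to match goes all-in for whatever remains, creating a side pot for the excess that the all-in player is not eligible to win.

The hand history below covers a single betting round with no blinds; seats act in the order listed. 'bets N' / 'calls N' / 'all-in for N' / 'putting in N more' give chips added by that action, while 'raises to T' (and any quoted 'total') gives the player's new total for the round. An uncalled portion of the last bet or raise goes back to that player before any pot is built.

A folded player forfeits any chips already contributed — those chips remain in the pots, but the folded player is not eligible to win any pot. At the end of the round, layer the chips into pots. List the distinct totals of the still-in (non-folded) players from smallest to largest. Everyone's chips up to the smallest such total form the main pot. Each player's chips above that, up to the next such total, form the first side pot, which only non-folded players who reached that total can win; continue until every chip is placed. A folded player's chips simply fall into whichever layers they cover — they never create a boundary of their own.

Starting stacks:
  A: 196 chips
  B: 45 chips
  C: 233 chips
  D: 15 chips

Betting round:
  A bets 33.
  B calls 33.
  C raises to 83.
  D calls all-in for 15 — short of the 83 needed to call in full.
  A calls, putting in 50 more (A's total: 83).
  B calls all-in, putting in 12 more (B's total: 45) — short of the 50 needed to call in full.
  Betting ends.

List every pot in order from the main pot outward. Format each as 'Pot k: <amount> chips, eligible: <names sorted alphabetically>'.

Contributions: A=83, B=45, C=83, D=15
Pot levels (distinct totals of non-folded players): 15, 45, 83
Layer 1-15: 15 each from A, B, C, D = 15*4 = 60 chips; eligible A, B, C, D
Layer 16-45: 30 each from A, B, C = 30*3 = 90 chips; eligible A, B, C
Layer 46-83: 38 each from A, C = 38*2 = 76 chips; eligible A, C

Pot 1: 60 chips, eligible: A, B, C, D
Pot 2: 90 chips, eligible: A, B, C
Pot 3: 76 chips, eligible: A, C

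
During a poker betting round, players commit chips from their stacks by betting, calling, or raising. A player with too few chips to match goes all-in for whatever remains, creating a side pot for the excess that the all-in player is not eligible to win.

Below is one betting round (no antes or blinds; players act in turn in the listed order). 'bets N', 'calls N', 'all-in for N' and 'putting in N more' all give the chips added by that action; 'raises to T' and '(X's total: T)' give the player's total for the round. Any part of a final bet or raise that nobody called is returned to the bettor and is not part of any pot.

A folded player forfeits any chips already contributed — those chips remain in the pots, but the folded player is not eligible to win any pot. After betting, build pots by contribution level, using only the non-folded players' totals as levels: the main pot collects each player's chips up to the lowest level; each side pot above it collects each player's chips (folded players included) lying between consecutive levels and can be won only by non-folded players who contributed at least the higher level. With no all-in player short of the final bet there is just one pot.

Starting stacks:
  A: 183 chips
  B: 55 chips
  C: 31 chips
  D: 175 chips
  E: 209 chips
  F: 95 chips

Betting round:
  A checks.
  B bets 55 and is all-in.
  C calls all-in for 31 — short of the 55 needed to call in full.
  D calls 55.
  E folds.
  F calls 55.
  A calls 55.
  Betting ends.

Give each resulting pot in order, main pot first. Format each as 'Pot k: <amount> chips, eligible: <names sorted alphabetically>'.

Pot 1: 155 chips, eligible: A, B, C, D, F
Pot 2: 96 chips, eligible: A, B, D, F

Derivation:
Contributions: A=55, B=55, C=31, D=55, F=55
Folded: E
Pot levels (distinct totals of non-folded players): 31, 55
Layer 1-31: 31 each from A, B, C, D, F = 31*5 = 155 chips; eligible A, B, C, D, F
Layer 32-55: 24 each from A, B, D, F = 24*4 = 96 chips; eligible A, B, D, F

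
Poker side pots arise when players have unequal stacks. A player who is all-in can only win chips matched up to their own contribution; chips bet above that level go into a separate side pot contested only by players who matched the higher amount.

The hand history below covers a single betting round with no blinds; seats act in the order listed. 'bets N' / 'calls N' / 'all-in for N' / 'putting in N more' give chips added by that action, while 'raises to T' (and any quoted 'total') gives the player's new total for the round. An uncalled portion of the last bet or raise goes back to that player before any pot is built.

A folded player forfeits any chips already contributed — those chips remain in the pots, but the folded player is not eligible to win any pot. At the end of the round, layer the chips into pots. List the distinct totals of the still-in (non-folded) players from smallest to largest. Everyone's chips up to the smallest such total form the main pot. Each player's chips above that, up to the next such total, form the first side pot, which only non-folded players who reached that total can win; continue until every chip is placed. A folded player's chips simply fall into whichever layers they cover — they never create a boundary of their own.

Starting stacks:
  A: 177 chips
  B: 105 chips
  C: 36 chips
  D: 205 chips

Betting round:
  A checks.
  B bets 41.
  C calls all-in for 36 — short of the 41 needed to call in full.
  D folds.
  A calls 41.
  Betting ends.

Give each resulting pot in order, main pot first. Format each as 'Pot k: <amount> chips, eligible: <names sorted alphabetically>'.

Contributions: A=41, B=41, C=36
Folded: D
Pot levels (distinct totals of non-folded players): 36, 41
Layer 1-36: 36 each from A, B, C = 36*3 = 108 chips; eligible A, B, C
Layer 37-41: 5 each from A, B = 5*2 = 10 chips; eligible A, B

Pot 1: 108 chips, eligible: A, B, C
Pot 2: 10 chips, eligible: A, B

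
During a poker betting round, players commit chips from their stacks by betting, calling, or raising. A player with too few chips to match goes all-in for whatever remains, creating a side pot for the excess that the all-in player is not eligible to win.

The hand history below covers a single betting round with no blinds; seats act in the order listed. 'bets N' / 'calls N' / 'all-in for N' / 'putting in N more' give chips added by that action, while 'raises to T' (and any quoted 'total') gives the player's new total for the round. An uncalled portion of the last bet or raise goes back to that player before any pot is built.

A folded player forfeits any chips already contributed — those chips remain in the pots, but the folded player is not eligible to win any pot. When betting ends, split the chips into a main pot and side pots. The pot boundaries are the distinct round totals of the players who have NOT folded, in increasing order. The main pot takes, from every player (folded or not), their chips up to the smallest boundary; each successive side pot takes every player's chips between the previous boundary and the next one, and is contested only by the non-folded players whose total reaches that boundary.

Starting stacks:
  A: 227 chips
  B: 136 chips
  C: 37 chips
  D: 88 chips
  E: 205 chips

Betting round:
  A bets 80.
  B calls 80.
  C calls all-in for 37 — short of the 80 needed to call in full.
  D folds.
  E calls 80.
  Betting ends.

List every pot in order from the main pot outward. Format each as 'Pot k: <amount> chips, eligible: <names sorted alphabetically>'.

Contributions: A=80, B=80, C=37, E=80
Folded: D
Pot levels (distinct totals of non-folded players): 37, 80
Layer 1-37: 37 each from A, B, C, E = 37*4 = 148 chips; eligible A, B, C, E
Layer 38-80: 43 each from A, B, E = 43*3 = 129 chips; eligible A, B, E

Pot 1: 148 chips, eligible: A, B, C, E
Pot 2: 129 chips, eligible: A, B, E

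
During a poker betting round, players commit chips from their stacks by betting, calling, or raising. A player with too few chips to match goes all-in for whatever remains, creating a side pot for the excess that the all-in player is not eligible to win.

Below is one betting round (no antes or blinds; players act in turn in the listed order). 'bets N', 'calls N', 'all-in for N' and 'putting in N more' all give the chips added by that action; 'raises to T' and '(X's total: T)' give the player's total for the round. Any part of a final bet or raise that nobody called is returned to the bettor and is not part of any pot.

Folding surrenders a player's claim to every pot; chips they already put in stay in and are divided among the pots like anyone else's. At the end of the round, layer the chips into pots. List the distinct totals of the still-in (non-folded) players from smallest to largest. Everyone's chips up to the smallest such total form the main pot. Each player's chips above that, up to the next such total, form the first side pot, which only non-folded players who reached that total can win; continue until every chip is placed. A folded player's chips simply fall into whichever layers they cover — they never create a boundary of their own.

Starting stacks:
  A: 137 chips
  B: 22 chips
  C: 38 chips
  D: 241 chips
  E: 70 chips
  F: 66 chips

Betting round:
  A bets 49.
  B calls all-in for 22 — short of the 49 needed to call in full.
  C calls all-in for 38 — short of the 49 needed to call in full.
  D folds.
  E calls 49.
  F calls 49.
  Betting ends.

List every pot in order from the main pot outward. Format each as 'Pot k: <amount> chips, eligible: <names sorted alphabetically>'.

Contributions: A=49, B=22, C=38, E=49, F=49
Folded: D
Pot levels (distinct totals of non-folded players): 22, 38, 49
Layer 1-22: 22 each from A, B, C, E, F = 22*5 = 110 chips; eligible A, B, C, E, F
Layer 23-38: 16 each from A, C, E, F = 16*4 = 64 chips; eligible A, C, E, F
Layer 39-49: 11 each from A, E, F = 11*3 = 33 chips; eligible A, E, F

Pot 1: 110 chips, eligible: A, B, C, E, F
Pot 2: 64 chips, eligible: A, C, E, F
Pot 3: 33 chips, eligible: A, E, F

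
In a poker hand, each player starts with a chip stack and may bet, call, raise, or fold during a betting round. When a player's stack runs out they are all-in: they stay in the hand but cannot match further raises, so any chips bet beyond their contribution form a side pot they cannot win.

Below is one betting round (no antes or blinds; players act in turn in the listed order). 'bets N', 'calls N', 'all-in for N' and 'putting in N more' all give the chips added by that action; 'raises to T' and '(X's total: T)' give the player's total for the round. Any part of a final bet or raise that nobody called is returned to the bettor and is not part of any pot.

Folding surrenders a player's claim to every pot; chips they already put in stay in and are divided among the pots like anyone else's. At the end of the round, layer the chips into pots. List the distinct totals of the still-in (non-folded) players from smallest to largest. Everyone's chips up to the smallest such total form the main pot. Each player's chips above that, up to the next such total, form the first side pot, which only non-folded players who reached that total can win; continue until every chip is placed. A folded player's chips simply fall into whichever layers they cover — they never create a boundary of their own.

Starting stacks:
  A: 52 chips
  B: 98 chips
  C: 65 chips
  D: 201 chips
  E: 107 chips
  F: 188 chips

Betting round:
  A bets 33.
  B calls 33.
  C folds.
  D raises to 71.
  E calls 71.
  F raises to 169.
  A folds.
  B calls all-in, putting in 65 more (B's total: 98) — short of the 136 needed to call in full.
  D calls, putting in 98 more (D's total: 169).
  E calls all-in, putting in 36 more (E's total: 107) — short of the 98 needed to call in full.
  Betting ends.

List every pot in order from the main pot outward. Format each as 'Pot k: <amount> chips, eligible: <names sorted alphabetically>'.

Contributions: A=33, B=98, D=169, E=107, F=169
Folded: A, C
Pot levels (distinct totals of non-folded players): 98, 107, 169
Layer 1-98: A 33 + B 98 + D 98 + E 98 + F 98 = 425 chips; eligible B, D, E, F
Layer 99-107: 9 each from D, E, F = 9*3 = 27 chips; eligible D, E, F
Layer 108-169: 62 each from D, F = 62*2 = 124 chips; eligible D, F

Pot 1: 425 chips, eligible: B, D, E, F
Pot 2: 27 chips, eligible: D, E, F
Pot 3: 124 chips, eligible: D, F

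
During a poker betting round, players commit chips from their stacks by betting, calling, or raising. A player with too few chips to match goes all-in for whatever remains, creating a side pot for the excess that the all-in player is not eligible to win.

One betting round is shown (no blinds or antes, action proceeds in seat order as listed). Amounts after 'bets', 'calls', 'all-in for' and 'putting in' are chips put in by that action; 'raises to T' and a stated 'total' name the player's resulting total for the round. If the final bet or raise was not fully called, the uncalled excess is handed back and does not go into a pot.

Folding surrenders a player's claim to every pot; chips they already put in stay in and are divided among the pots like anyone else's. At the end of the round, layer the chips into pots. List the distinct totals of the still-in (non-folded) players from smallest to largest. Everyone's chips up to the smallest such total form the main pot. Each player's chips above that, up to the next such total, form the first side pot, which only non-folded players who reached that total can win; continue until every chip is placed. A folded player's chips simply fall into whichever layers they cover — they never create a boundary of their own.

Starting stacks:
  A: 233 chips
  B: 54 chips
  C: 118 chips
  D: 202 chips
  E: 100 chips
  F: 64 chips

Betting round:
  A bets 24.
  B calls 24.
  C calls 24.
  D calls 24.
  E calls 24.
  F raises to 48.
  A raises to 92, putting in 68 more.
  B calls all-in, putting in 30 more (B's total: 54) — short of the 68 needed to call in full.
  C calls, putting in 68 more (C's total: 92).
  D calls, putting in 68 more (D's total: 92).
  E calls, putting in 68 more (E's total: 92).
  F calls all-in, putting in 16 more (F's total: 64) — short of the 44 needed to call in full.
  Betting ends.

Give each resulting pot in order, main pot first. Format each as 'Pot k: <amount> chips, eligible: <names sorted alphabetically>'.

Contributions: A=92, B=54, C=92, D=92, E=92, F=64
Pot levels (distinct totals of non-folded players): 54, 64, 92
Layer 1-54: 54 each from A, B, C, D, E, F = 54*6 = 324 chips; eligible A, B, C, D, E, F
Layer 55-64: 10 each from A, C, D, E, F = 10*5 = 50 chips; eligible A, C, D, E, F
Layer 65-92: 28 each from A, C, D, E = 28*4 = 112 chips; eligible A, C, D, E

Pot 1: 324 chips, eligible: A, B, C, D, E, F
Pot 2: 50 chips, eligible: A, C, D, E, F
Pot 3: 112 chips, eligible: A, C, D, E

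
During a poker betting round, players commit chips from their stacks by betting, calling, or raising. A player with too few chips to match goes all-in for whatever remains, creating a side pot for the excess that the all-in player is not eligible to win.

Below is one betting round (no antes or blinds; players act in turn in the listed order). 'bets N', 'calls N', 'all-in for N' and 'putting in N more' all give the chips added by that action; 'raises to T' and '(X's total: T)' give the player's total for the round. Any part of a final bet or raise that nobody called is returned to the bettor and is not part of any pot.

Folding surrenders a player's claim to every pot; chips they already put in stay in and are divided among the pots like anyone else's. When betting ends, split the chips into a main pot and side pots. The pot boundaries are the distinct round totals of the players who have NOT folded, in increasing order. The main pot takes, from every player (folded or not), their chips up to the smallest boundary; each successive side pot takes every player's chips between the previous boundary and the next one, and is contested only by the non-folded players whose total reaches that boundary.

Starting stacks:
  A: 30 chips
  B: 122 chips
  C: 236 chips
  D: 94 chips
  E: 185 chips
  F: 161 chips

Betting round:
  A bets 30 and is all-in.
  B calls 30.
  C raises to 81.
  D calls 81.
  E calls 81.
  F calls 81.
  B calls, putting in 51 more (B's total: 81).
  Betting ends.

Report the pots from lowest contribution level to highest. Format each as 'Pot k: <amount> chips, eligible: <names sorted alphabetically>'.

Pot 1: 180 chips, eligible: A, B, C, D, E, F
Pot 2: 255 chips, eligible: B, C, D, E, F

Derivation:
Contributions: A=30, B=81, C=81, D=81, E=81, F=81
Pot levels (distinct totals of non-folded players): 30, 81
Layer 1-30: 30 each from A, B, C, D, E, F = 30*6 = 180 chips; eligible A, B, C, D, E, F
Layer 31-81: 51 each from B, C, D, E, F = 51*5 = 255 chips; eligible B, C, D, E, F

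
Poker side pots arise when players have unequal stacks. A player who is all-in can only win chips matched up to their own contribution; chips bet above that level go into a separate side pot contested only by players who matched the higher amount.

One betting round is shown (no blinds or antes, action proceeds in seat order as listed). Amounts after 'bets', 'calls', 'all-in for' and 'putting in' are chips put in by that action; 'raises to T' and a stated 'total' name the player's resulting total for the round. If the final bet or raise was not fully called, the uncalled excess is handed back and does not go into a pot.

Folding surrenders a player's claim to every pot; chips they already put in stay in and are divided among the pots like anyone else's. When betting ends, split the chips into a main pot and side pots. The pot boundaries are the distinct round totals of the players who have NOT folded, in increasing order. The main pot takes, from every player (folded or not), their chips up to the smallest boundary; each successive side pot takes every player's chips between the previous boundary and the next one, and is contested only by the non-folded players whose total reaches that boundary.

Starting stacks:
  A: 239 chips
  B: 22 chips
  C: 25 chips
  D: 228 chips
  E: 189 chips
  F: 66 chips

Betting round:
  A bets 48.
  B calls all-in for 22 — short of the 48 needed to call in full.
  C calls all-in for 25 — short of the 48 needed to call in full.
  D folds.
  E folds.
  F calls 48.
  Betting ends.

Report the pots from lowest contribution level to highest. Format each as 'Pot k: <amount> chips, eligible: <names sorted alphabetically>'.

Contributions: A=48, B=22, C=25, F=48
Folded: D, E
Pot levels (distinct totals of non-folded players): 22, 25, 48
Layer 1-22: 22 each from A, B, C, F = 22*4 = 88 chips; eligible A, B, C, F
Layer 23-25: 3 each from A, C, F = 3*3 = 9 chips; eligible A, C, F
Layer 26-48: 23 each from A, F = 23*2 = 46 chips; eligible A, F

Pot 1: 88 chips, eligible: A, B, C, F
Pot 2: 9 chips, eligible: A, C, F
Pot 3: 46 chips, eligible: A, F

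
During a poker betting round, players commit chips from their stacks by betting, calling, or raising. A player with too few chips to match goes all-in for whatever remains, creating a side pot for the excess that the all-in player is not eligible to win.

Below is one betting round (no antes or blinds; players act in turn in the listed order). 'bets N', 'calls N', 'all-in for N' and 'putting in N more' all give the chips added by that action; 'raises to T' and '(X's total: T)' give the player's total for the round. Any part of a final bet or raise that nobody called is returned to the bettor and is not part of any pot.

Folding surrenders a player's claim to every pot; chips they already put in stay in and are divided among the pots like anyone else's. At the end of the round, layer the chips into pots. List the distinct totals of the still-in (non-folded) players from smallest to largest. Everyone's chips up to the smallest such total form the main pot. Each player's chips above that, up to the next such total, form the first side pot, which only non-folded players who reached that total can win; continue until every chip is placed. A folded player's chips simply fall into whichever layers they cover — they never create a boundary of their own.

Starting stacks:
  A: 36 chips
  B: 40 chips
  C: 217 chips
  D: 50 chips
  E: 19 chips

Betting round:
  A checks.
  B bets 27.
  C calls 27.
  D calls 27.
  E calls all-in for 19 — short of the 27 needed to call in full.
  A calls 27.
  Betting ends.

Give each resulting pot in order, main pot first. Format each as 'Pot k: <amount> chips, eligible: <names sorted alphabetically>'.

Pot 1: 95 chips, eligible: A, B, C, D, E
Pot 2: 32 chips, eligible: A, B, C, D

Derivation:
Contributions: A=27, B=27, C=27, D=27, E=19
Pot levels (distinct totals of non-folded players): 19, 27
Layer 1-19: 19 each from A, B, C, D, E = 19*5 = 95 chips; eligible A, B, C, D, E
Layer 20-27: 8 each from A, B, C, D = 8*4 = 32 chips; eligible A, B, C, D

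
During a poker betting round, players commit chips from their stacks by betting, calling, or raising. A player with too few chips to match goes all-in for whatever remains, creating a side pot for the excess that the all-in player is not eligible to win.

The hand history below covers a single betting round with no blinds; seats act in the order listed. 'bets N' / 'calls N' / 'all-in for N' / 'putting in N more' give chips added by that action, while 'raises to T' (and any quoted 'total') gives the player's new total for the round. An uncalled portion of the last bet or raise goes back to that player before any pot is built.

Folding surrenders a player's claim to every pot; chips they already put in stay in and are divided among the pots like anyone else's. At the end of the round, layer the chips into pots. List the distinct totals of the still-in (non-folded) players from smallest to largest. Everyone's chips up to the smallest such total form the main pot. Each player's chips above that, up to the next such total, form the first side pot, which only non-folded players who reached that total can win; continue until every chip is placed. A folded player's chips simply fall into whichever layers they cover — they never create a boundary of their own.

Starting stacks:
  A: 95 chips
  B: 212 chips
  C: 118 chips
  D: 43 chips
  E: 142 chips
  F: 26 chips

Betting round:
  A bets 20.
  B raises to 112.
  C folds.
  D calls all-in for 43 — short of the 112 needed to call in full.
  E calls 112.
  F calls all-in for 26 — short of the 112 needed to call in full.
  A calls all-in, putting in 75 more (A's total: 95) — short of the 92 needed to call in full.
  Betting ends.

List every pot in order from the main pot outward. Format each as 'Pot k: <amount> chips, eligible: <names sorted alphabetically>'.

Pot 1: 130 chips, eligible: A, B, D, E, F
Pot 2: 68 chips, eligible: A, B, D, E
Pot 3: 156 chips, eligible: A, B, E
Pot 4: 34 chips, eligible: B, E

Derivation:
Contributions: A=95, B=112, D=43, E=112, F=26
Folded: C
Pot levels (distinct totals of non-folded players): 26, 43, 95, 112
Layer 1-26: 26 each from A, B, D, E, F = 26*5 = 130 chips; eligible A, B, D, E, F
Layer 27-43: 17 each from A, B, D, E = 17*4 = 68 chips; eligible A, B, D, E
Layer 44-95: 52 each from A, B, E = 52*3 = 156 chips; eligible A, B, E
Layer 96-112: 17 each from B, E = 17*2 = 34 chips; eligible B, E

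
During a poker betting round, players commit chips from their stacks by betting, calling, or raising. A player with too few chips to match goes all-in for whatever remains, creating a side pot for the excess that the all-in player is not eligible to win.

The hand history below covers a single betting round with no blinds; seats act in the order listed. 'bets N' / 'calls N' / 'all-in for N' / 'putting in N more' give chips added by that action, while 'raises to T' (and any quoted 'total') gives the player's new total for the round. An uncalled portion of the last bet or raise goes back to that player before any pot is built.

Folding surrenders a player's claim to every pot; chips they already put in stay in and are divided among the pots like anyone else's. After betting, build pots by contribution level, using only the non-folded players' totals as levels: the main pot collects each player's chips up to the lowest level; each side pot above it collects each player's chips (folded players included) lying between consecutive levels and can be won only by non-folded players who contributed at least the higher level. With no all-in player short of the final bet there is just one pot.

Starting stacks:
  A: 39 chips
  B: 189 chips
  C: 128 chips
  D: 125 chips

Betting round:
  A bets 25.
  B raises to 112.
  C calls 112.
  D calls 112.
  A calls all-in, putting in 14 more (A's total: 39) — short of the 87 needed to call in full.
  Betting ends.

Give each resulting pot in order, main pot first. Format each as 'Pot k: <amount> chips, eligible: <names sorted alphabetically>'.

Contributions: A=39, B=112, C=112, D=112
Pot levels (distinct totals of non-folded players): 39, 112
Layer 1-39: 39 each from A, B, C, D = 39*4 = 156 chips; eligible A, B, C, D
Layer 40-112: 73 each from B, C, D = 73*3 = 219 chips; eligible B, C, D

Pot 1: 156 chips, eligible: A, B, C, D
Pot 2: 219 chips, eligible: B, C, D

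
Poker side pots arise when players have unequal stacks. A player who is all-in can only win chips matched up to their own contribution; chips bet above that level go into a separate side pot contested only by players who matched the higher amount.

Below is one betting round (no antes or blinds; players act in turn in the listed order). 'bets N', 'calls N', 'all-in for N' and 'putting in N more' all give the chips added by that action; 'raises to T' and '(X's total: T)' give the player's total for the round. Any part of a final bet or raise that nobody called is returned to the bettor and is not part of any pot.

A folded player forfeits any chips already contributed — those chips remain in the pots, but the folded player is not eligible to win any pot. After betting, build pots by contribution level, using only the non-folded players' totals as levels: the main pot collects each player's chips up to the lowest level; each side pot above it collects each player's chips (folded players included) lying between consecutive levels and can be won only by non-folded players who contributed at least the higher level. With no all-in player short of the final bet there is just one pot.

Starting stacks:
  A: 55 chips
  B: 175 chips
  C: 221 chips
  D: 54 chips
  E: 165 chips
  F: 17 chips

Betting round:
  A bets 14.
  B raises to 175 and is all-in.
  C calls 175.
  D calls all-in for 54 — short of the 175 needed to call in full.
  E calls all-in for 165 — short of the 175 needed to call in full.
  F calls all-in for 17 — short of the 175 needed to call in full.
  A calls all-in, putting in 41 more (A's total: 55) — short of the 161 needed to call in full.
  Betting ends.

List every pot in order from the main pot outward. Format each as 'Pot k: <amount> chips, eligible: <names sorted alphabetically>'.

Pot 1: 102 chips, eligible: A, B, C, D, E, F
Pot 2: 185 chips, eligible: A, B, C, D, E
Pot 3: 4 chips, eligible: A, B, C, E
Pot 4: 330 chips, eligible: B, C, E
Pot 5: 20 chips, eligible: B, C

Derivation:
Contributions: A=55, B=175, C=175, D=54, E=165, F=17
Pot levels (distinct totals of non-folded players): 17, 54, 55, 165, 175
Layer 1-17: 17 each from A, B, C, D, E, F = 17*6 = 102 chips; eligible A, B, C, D, E, F
Layer 18-54: 37 each from A, B, C, D, E = 37*5 = 185 chips; eligible A, B, C, D, E
Layer 55-55: 1 each from A, B, C, E = 1*4 = 4 chips; eligible A, B, C, E
Layer 56-165: 110 each from B, C, E = 110*3 = 330 chips; eligible B, C, E
Layer 166-175: 10 each from B, C = 10*2 = 20 chips; eligible B, C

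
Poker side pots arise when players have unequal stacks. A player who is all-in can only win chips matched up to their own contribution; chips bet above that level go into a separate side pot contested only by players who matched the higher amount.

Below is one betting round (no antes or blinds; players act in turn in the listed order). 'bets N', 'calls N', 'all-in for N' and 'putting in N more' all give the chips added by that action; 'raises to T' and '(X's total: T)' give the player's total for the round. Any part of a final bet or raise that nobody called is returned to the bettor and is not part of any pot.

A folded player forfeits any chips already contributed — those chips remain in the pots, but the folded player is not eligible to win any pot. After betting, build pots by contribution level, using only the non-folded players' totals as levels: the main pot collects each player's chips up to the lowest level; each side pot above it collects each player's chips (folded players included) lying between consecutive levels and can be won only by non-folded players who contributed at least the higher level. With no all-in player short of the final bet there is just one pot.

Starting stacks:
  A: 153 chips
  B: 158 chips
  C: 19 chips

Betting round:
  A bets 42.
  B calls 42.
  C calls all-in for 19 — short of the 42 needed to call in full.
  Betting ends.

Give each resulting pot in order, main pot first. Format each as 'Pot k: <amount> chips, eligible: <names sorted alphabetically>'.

Pot 1: 57 chips, eligible: A, B, C
Pot 2: 46 chips, eligible: A, B

Derivation:
Contributions: A=42, B=42, C=19
Pot levels (distinct totals of non-folded players): 19, 42
Layer 1-19: 19 each from A, B, C = 19*3 = 57 chips; eligible A, B, C
Layer 20-42: 23 each from A, B = 23*2 = 46 chips; eligible A, B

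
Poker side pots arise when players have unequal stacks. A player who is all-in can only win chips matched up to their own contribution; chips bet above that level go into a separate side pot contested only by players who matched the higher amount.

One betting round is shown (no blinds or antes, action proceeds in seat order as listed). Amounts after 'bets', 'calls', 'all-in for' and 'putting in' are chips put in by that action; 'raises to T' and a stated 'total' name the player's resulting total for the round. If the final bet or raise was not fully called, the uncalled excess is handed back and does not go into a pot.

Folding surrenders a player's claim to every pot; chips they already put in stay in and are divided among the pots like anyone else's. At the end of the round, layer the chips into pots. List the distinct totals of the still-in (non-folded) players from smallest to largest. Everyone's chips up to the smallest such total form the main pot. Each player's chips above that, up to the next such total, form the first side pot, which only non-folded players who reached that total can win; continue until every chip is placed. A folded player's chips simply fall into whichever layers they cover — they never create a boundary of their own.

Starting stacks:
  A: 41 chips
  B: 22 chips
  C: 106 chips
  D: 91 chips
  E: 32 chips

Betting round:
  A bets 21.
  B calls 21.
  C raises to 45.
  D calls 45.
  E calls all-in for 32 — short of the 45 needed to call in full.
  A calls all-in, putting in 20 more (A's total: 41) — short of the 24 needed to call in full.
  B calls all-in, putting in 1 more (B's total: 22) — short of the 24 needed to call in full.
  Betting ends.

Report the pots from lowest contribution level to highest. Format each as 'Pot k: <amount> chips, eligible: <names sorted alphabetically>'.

Pot 1: 110 chips, eligible: A, B, C, D, E
Pot 2: 40 chips, eligible: A, C, D, E
Pot 3: 27 chips, eligible: A, C, D
Pot 4: 8 chips, eligible: C, D

Derivation:
Contributions: A=41, B=22, C=45, D=45, E=32
Pot levels (distinct totals of non-folded players): 22, 32, 41, 45
Layer 1-22: 22 each from A, B, C, D, E = 22*5 = 110 chips; eligible A, B, C, D, E
Layer 23-32: 10 each from A, C, D, E = 10*4 = 40 chips; eligible A, C, D, E
Layer 33-41: 9 each from A, C, D = 9*3 = 27 chips; eligible A, C, D
Layer 42-45: 4 each from C, D = 4*2 = 8 chips; eligible C, D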